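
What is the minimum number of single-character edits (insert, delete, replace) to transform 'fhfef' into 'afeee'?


Building DP table for s1='fhfef' (len 5) and s2='afeee' (len 5):
       a  f  e  e  e
    0  1  2  3  4  5
  f 1  1  1  2  3  4
  h 2  2  2  2  3  4
  f 3  3  2  3  3  4
  e 4  4  3  2  3  3
  f 5  5  4  3  3  4
Edit distance = dp[5][5] = 4

4


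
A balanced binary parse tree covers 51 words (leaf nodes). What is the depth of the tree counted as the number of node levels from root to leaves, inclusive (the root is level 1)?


In a balanced binary tree with n leaves the deepest leaf is ceil(log2(n)) edges below the root,
so counting node levels inclusive of root and leaves gives ceil(log2(n)) + 1 levels.
log2(51) = 5.6724
ceil(5.6724) = 6
levels = 6 + 1 = 7

7


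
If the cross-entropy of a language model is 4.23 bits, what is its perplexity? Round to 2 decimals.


Perplexity formula: PP = 2^H
H = 4.23
PP = 2^4.23
Decompose: 2^4.23 = 2^4 * 2^0.23
2^4 = 16, 2^0.23 ~ 1.1728349
PP ~ 16 * 1.1728349 = 18.7653584
Rounded to 2 decimals: 18.77

18.77


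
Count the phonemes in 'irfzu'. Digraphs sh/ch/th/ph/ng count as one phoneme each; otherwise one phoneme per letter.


Parsing 'irfzu' greedily, digraphs first:
  'i' -> vowel phoneme (phonemes so far: 1)
  'r' -> consonant phoneme (phonemes so far: 2)
  'f' -> consonant phoneme (phonemes so far: 3)
  'z' -> consonant phoneme (phonemes so far: 4)
  'u' -> vowel phoneme (phonemes so far: 5)
Total phonemes: 5

5


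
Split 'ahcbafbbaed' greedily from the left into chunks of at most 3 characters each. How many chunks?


'ahcbafbbaed' has 11 characters.
Chunking with max size 3:
  Chunk 1: 'ahc' (positions 0-2)
  Chunk 2: 'baf' (positions 3-5)
  Chunk 3: 'bba' (positions 6-8)
  Chunk 4: 'ed' (positions 9-10)
Total chunks: ceil(11 / 3) = 4

4


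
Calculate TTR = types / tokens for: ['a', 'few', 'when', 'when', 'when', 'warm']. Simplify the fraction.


Tokens: 6
Unique types: ('a', 'few', 'warm', 'when') = 4
TTR = 4/6
Simplify: divide both by 2 -> 2/3
TTR = 2/3

2/3


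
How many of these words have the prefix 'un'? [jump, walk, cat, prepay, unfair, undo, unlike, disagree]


Checking each word for prefix 'un':
  'jump' -> no (count: 0)
  'walk' -> no (count: 0)
  'cat' -> no (count: 0)
  'prepay' -> no (count: 0)
  'unfair' -> YES, starts with 'un' (count: 1)
  'undo' -> YES, starts with 'un' (count: 2)
  'unlike' -> YES, starts with 'un' (count: 3)
  'disagree' -> no (count: 3)
Total with prefix 'un': 3

3


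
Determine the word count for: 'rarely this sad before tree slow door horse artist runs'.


Counting words by splitting on spaces:
  Word 1: 'rarely'
  Word 2: 'this'
  Word 3: 'sad'
  Word 4: 'before'
  Word 5: 'tree'
  Word 6: 'slow'
  Word 7: 'door'
  Word 8: 'horse'
  Word 9: 'artist'
  Word 10: 'runs'
Total words: 10

10


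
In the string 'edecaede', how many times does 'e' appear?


Scanning 'edecaede' for 'e':
  Position 0: 'e' -> MATCH (count: 1)
  Position 2: 'e' -> MATCH (count: 2)
  Position 5: 'e' -> MATCH (count: 3)
  Position 7: 'e' -> MATCH (count: 4)
Total occurrences of 'e': 4

4


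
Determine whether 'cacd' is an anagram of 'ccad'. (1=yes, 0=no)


Sort characters of 'cacd': 'accd'
Sort characters of 'ccad': 'accd'
Sorted forms match -> they ARE anagrams
Result: 1

1


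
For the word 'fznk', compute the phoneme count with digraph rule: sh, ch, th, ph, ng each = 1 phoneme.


Parsing 'fznk' greedily, digraphs first:
  'f' -> consonant phoneme (phonemes so far: 1)
  'z' -> consonant phoneme (phonemes so far: 2)
  'n' -> consonant phoneme (phonemes so far: 3)
  'k' -> consonant phoneme (phonemes so far: 4)
Total phonemes: 4

4


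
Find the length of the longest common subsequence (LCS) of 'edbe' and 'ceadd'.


DP table for LCS of 'edbe' and 'ceadd':
       c  e  a  d  d
    0  0  0  0  0  0
  e 0  0  1  1  1  1
  d 0  0  1  1  2  2
  b 0  0  1  1  2  2
  e 0  0  1  1  2  2
LCS: 'ed'
LCS length = 2

2


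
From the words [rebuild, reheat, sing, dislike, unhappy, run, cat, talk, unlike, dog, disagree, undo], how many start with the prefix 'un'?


Checking each word for prefix 'un':
  'rebuild' -> no (count: 0)
  'reheat' -> no (count: 0)
  'sing' -> no (count: 0)
  'dislike' -> no (count: 0)
  'unhappy' -> YES, starts with 'un' (count: 1)
  'run' -> no (count: 1)
  'cat' -> no (count: 1)
  'talk' -> no (count: 1)
  'unlike' -> YES, starts with 'un' (count: 2)
  'dog' -> no (count: 2)
  'disagree' -> no (count: 2)
  'undo' -> YES, starts with 'un' (count: 3)
Total with prefix 'un': 3

3


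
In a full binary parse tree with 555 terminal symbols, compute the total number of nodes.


Leaf nodes (terminals): 555
Internal nodes = n - 1 = 555 - 1 = 554
Total = leaves + internal = 555 + 554 = 1109

1109


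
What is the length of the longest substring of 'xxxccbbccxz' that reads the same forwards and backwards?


Scanning 'xxxccbbccxz' for palindromic substrings.
Substring at positions 2-9: 'xccbbccx'.
Check: reverse('xccbbccx') = 'xccbbccx' -> palindrome confirmed.
Neighbouring characters ('x' / 'z') break symmetry, so it cannot extend further.
No longer palindromic substring exists; longest length = 8

8


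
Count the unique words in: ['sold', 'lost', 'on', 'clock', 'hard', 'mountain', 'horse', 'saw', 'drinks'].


Listing all tokens and tracking unique types:
  Token 1: 'sold' -> NEW (unique so far: 1)
  Token 2: 'lost' -> NEW (unique so far: 2)
  Token 3: 'on' -> NEW (unique so far: 3)
  Token 4: 'clock' -> NEW (unique so far: 4)
  Token 5: 'hard' -> NEW (unique so far: 5)
  Token 6: 'mountain' -> NEW (unique so far: 6)
  Token 7: 'horse' -> NEW (unique so far: 7)
  Token 8: 'saw' -> NEW (unique so far: 8)
  Token 9: 'drinks' -> NEW (unique so far: 9)
Unique types: ('clock', 'drinks', 'hard', 'horse', 'lost', 'mountain', 'on', 'saw', 'sold')
Vocabulary size: 9

9


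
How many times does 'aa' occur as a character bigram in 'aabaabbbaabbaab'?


Scanning 'aabaabbbaabbaab' for bigram 'aa':
  Position 0: 'aa' -> MATCH
  Position 1: 'ab' -> no
  Position 2: 'ba' -> no
  Position 3: 'aa' -> MATCH
  Position 4: 'ab' -> no
  Position 5: 'bb' -> no
  Position 6: 'bb' -> no
  Position 7: 'ba' -> no
  Position 8: 'aa' -> MATCH
  Position 9: 'ab' -> no
  Position 10: 'bb' -> no
  Position 11: 'ba' -> no
  Position 12: 'aa' -> MATCH
  Position 13: 'ab' -> no
Total matches: 4

4


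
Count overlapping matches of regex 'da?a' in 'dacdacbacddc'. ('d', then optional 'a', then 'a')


Pattern: da?a means 'd', then optional 'a', then 'a'.
Scanning 'dacdacbacddc' position-by-position:
  Pos 0: window 'dac' -> MATCH
  Pos 1: window 'acd' -> no
  Pos 2: window 'cda' -> no
  Pos 3: window 'dac' -> MATCH
  Pos 4: window 'acb' -> no
  Pos 5: window 'cba' -> no
  Pos 6: window 'bac' -> no
  Pos 7: window 'acd' -> no
  Pos 8: window 'cdd' -> no
  Pos 9: window 'ddc' -> no
  Pos 10: window 'dc' -> no
  Pos 11: window 'c' -> no
Total matches: 2

2


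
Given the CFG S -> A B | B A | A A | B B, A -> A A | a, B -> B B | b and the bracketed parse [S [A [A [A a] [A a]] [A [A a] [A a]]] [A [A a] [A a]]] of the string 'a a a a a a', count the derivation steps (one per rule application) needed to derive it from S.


Every bracketed nonterminal node [X ...] in the tree is produced by exactly one rule application.
Reading the tree off as a leftmost derivation:
  Step 1: S  =>  A A   (applied S -> A A)
  Step 2: A A  =>  A A A   (applied A -> A A)
  Step 3: A A A  =>  A A A A   (applied A -> A A)
  Step 4: A A A A  =>  a A A A   (applied A -> a)
  Step 5: a A A A  =>  a a A A   (applied A -> a)
  Step 6: a a A A  =>  a a A A A   (applied A -> A A)
  Step 7: a a A A A  =>  a a a A A   (applied A -> a)
  Step 8: a a a A A  =>  a a a a A   (applied A -> a)
  Step 9: a a a a A  =>  a a a a A A   (applied A -> A A)
  Step 10: a a a a A A  =>  a a a a a A   (applied A -> a)
  Step 11: a a a a a A  =>  a a a a a a   (applied A -> a)
Final yield: a a a a a a
Total rewrite steps: 11

11


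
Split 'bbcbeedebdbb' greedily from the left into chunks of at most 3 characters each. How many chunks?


'bbcbeedebdbb' has 12 characters.
Chunking with max size 3:
  Chunk 1: 'bbc' (positions 0-2)
  Chunk 2: 'bee' (positions 3-5)
  Chunk 3: 'deb' (positions 6-8)
  Chunk 4: 'dbb' (positions 9-11)
Total chunks: ceil(12 / 3) = 4

4


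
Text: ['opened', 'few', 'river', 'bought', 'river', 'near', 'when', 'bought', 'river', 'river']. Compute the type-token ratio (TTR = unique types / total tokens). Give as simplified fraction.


Tokens: 10
Unique types: ('bought', 'few', 'near', 'opened', 'river', 'when') = 6
TTR = 6/10
Simplify: divide both by 2 -> 3/5
TTR = 3/5

3/5


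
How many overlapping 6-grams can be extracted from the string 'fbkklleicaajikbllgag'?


String 'fbkklleicaajikbllgag' has length L = 20.
Number of overlapping n-grams = L - n + 1
Substituting: 20 - 6 + 1 = 15

15


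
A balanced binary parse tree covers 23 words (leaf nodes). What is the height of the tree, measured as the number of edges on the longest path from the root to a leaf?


In a balanced binary tree with n leaves the deepest leaf is ceil(log2(n)) edges below the root.
log2(23) = 4.5236
ceil(4.5236) = 5
height (edges) = 5

5


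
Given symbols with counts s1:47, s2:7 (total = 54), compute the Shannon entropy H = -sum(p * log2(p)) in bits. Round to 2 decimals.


Computing entropy H = -sum(p_i * log2(p_i)):
  s1: p = 47/54 = 0.8704, -p*log2(p) = 0.1743
  s2: p = 7/54 = 0.1296, -p*log2(p) = 0.3821
H = sum of terms = 0.5564
Rounded to 2 decimals: 0.56

0.56


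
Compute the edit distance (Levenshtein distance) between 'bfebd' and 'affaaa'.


Building DP table for s1='bfebd' (len 5) and s2='affaaa' (len 6):
       a  f  f  a  a  a
    0  1  2  3  4  5  6
  b 1  1  2  3  4  5  6
  f 2  2  1  2  3  4  5
  e 3  3  2  2  3  4  5
  b 4  4  3  3  3  4  5
  d 5  5  4  4  4  4  5
Edit distance = dp[5][6] = 5

5


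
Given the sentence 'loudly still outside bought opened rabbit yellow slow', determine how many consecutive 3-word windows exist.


Word trigrams from [8] words:
  Trigram 1: (loudly still outside)
  Trigram 2: (still outside bought)
  Trigram 3: (outside bought opened)
  Trigram 4: (bought opened rabbit)
  Trigram 5: (opened rabbit yellow)
  Trigram 6: (rabbit yellow slow)
Total word trigrams: 8 - 2 = 6

6


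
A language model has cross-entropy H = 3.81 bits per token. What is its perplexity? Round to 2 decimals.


Perplexity formula: PP = 2^H
H = 3.81
PP = 2^3.81
Decompose: 2^3.81 = 2^3 * 2^0.81
2^3 = 8, 2^0.81 ~ 1.7532114
PP ~ 8 * 1.7532114 = 14.0256912
Rounded to 2 decimals: 14.03

14.03


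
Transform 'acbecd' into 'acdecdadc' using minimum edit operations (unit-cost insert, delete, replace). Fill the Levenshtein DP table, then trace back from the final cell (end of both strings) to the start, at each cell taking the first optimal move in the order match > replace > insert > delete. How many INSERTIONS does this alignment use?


Edit distance = 4. Backtracking from cell (6, 9) with preference match > replace > insert > delete,
then listing the resulting alignment 'acbecd' -> 'acdecdadc' left to right:
  Step 1: keep 'a'
  Step 2: keep 'c'
  Step 3: replace b->d
  Step 4: keep 'e'
  Step 5: keep 'c'
  Step 6: insert 'd' [insertion #1]
  Step 7: insert 'a' [insertion #2]
  Step 8: keep 'd'
  Step 9: insert 'c' [insertion #3]
Total insertions: 3

3


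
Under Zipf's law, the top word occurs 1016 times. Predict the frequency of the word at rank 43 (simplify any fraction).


Zipf's law: freq(rank) = f1 / rank
f1 = 1016, rank = 43
freq = 1016 / 43
GCD(1016, 43) = 1
Simplified: 1016/43

1016/43


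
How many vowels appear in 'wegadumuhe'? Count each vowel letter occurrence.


Scanning each character of 'wegadumuhe':
  Position 1: 'w' -> consonant (running count: 0)
  Position 2: 'e' -> vowel (running count: 1)
  Position 3: 'g' -> consonant (running count: 1)
  Position 4: 'a' -> vowel (running count: 2)
  Position 5: 'd' -> consonant (running count: 2)
  Position 6: 'u' -> vowel (running count: 3)
  Position 7: 'm' -> consonant (running count: 3)
  Position 8: 'u' -> vowel (running count: 4)
  Position 9: 'h' -> consonant (running count: 4)
  Position 10: 'e' -> vowel (running count: 5)
Total vowels: 5

5


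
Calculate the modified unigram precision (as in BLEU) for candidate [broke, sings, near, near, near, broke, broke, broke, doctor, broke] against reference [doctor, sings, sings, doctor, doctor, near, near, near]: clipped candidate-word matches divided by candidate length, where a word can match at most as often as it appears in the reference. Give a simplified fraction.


Reference word counts: {'doctor': 3, 'near': 3, 'sings': 2}
Checking each candidate word (with clipping):
  'broke' -> not in reference -> no match (matches: 0)
  'sings' -> in reference (ref count 2, used 1/2) -> match (matches: 1)
  'near' -> in reference (ref count 3, used 1/3) -> match (matches: 2)
  'near' -> in reference (ref count 3, used 2/3) -> match (matches: 3)
  'near' -> in reference (ref count 3, used 3/3) -> match (matches: 4)
  'broke' -> not in reference -> no match (matches: 4)
  'broke' -> not in reference -> no match (matches: 4)
  'broke' -> not in reference -> no match (matches: 4)
  'doctor' -> in reference (ref count 3, used 1/3) -> match (matches: 5)
  'broke' -> not in reference -> no match (matches: 5)
Clipped matches: 5, Candidate length: 10
Precision = 5/10 = 1/2

1/2


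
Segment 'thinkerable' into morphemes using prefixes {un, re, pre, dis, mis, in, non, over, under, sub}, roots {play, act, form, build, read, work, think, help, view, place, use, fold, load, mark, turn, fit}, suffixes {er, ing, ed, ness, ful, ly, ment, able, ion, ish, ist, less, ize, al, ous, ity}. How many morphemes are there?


Segmenting 'thinkerable' against the inventory:
  'think' -> root (morpheme 1)
  'er' -> suffix (morpheme 2)
  'able' -> suffix (morpheme 3)
Total morphemes: 3

3


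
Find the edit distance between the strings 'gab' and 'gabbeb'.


Building DP table for s1='gab' (len 3) and s2='gabbeb' (len 6):
       g  a  b  b  e  b
    0  1  2  3  4  5  6
  g 1  0  1  2  3  4  5
  a 2  1  0  1  2  3  4
  b 3  2  1  0  1  2  3
Edit distance = dp[3][6] = 3

3


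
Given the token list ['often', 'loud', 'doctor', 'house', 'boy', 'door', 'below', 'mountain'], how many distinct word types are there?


Listing all tokens and tracking unique types:
  Token 1: 'often' -> NEW (unique so far: 1)
  Token 2: 'loud' -> NEW (unique so far: 2)
  Token 3: 'doctor' -> NEW (unique so far: 3)
  Token 4: 'house' -> NEW (unique so far: 4)
  Token 5: 'boy' -> NEW (unique so far: 5)
  Token 6: 'door' -> NEW (unique so far: 6)
  Token 7: 'below' -> NEW (unique so far: 7)
  Token 8: 'mountain' -> NEW (unique so far: 8)
Unique types: ('below', 'boy', 'doctor', 'door', 'house', 'loud', 'mountain', 'often')
Vocabulary size: 8

8


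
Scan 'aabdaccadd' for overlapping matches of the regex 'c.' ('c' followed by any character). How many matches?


Pattern: c. means 'c' followed by any character.
Scanning 'aabdaccadd' position-by-position:
  Pos 0: window 'aa' -> no
  Pos 1: window 'ab' -> no
  Pos 2: window 'bd' -> no
  Pos 3: window 'da' -> no
  Pos 4: window 'ac' -> no
  Pos 5: window 'cc' -> MATCH
  Pos 6: window 'ca' -> MATCH
  Pos 7: window 'ad' -> no
  Pos 8: window 'dd' -> no
  Pos 9: window 'd' -> no
Total matches: 2

2


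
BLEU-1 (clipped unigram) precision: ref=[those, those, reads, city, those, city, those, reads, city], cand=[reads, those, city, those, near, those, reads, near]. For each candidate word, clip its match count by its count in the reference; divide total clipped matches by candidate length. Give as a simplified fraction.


Reference word counts: {'city': 3, 'reads': 2, 'those': 4}
Checking each candidate word (with clipping):
  'reads' -> in reference (ref count 2, used 1/2) -> match (matches: 1)
  'those' -> in reference (ref count 4, used 1/4) -> match (matches: 2)
  'city' -> in reference (ref count 3, used 1/3) -> match (matches: 3)
  'those' -> in reference (ref count 4, used 2/4) -> match (matches: 4)
  'near' -> not in reference -> no match (matches: 4)
  'those' -> in reference (ref count 4, used 3/4) -> match (matches: 5)
  'reads' -> in reference (ref count 2, used 2/2) -> match (matches: 6)
  'near' -> not in reference -> no match (matches: 6)
Clipped matches: 6, Candidate length: 8
Precision = 6/8 = 3/4

3/4


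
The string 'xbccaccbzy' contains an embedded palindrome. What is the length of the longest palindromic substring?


Scanning 'xbccaccbzy' for palindromic substrings.
Substring at positions 1-7: 'bccaccb'.
Check: reverse('bccaccb') = 'bccaccb' -> palindrome confirmed.
Neighbouring characters ('x' / 'z') break symmetry, so it cannot extend further.
No longer palindromic substring exists; longest length = 7

7


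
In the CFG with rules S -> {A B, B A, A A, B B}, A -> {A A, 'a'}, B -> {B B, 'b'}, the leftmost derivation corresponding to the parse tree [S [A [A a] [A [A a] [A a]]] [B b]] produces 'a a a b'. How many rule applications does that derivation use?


Every bracketed nonterminal node [X ...] in the tree is produced by exactly one rule application.
Reading the tree off as a leftmost derivation:
  Step 1: S  =>  A B   (applied S -> A B)
  Step 2: A B  =>  A A B   (applied A -> A A)
  Step 3: A A B  =>  a A B   (applied A -> a)
  Step 4: a A B  =>  a A A B   (applied A -> A A)
  Step 5: a A A B  =>  a a A B   (applied A -> a)
  Step 6: a a A B  =>  a a a B   (applied A -> a)
  Step 7: a a a B  =>  a a a b   (applied B -> b)
Final yield: a a a b
Total rewrite steps: 7

7


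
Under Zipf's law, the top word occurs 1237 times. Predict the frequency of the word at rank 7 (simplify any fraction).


Zipf's law: freq(rank) = f1 / rank
f1 = 1237, rank = 7
freq = 1237 / 7
GCD(1237, 7) = 1
Simplified: 1237/7

1237/7


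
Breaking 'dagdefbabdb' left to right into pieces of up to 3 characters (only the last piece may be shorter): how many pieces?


'dagdefbabdb' has 11 characters.
Chunking with max size 3:
  Chunk 1: 'dag' (positions 0-2)
  Chunk 2: 'def' (positions 3-5)
  Chunk 3: 'bab' (positions 6-8)
  Chunk 4: 'db' (positions 9-10)
Total chunks: ceil(11 / 3) = 4

4


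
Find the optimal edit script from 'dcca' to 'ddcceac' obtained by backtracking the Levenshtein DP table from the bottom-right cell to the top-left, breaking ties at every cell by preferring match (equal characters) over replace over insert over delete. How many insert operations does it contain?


Edit distance = 3. Backtracking from cell (4, 7) with preference match > replace > insert > delete,
then listing the resulting alignment 'dcca' -> 'ddcceac' left to right:
  Step 1: insert 'd' [insertion #1]
  Step 2: keep 'd'
  Step 3: keep 'c'
  Step 4: keep 'c'
  Step 5: insert 'e' [insertion #2]
  Step 6: keep 'a'
  Step 7: insert 'c' [insertion #3]
Total insertions: 3

3


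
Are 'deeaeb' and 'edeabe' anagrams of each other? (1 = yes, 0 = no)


Sort characters of 'deeaeb': 'abdeee'
Sort characters of 'edeabe': 'abdeee'
Sorted forms match -> they ARE anagrams
Result: 1

1


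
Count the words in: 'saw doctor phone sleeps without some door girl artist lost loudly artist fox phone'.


Counting words by splitting on spaces:
  Word 1: 'saw'
  Word 2: 'doctor'
  Word 3: 'phone'
  Word 4: 'sleeps'
  Word 5: 'without'
  Word 6: 'some'
  Word 7: 'door'
  Word 8: 'girl'
  Word 9: 'artist'
  Word 10: 'lost'
  Word 11: 'loudly'
  Word 12: 'artist'
  Word 13: 'fox'
  Word 14: 'phone'
Total words: 14

14


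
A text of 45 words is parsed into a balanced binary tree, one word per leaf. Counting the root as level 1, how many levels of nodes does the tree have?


In a balanced binary tree with n leaves the deepest leaf is ceil(log2(n)) edges below the root,
so counting node levels inclusive of root and leaves gives ceil(log2(n)) + 1 levels.
log2(45) = 5.4919
ceil(5.4919) = 6
levels = 6 + 1 = 7

7


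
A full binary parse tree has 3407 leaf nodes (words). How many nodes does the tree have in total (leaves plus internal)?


Leaf nodes (terminals): 3407
Internal nodes = n - 1 = 3407 - 1 = 3406
Total = leaves + internal = 3407 + 3406 = 6813

6813


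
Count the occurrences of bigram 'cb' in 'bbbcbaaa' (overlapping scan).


Scanning 'bbbcbaaa' for bigram 'cb':
  Position 0: 'bb' -> no
  Position 1: 'bb' -> no
  Position 2: 'bc' -> no
  Position 3: 'cb' -> MATCH
  Position 4: 'ba' -> no
  Position 5: 'aa' -> no
  Position 6: 'aa' -> no
Total matches: 1

1


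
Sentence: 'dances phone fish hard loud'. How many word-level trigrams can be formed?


Word trigrams from [5] words:
  Trigram 1: (dances phone fish)
  Trigram 2: (phone fish hard)
  Trigram 3: (fish hard loud)
Total word trigrams: 5 - 2 = 3

3


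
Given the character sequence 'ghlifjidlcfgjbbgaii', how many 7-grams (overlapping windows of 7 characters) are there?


String 'ghlifjidlcfgjbbgaii' has length L = 19.
Number of overlapping n-grams = L - n + 1
Substituting: 19 - 7 + 1 = 13

13


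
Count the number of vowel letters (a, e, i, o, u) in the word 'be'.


Scanning each character of 'be':
  Position 1: 'b' -> consonant (running count: 0)
  Position 2: 'e' -> vowel (running count: 1)
Total vowels: 1

1


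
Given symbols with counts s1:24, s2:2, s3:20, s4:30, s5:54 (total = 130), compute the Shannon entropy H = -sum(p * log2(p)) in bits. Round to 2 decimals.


Computing entropy H = -sum(p_i * log2(p_i)):
  s1: p = 24/130 = 0.1846, -p*log2(p) = 0.4500
  s2: p = 2/130 = 0.0154, -p*log2(p) = 0.0927
  s3: p = 20/130 = 0.1538, -p*log2(p) = 0.4155
  s4: p = 30/130 = 0.2308, -p*log2(p) = 0.4882
  s5: p = 54/130 = 0.4154, -p*log2(p) = 0.5265
H = sum of terms = 1.9729
Rounded to 2 decimals: 1.97

1.97


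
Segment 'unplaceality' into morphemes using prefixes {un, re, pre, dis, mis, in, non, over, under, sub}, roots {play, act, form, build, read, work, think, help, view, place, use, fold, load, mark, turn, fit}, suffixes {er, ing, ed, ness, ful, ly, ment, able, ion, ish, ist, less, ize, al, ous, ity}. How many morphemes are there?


Segmenting 'unplaceality' against the inventory:
  'un' -> prefix (morpheme 1)
  'place' -> root (morpheme 2)
  'al' -> suffix (morpheme 3)
  'ity' -> suffix (morpheme 4)
Total morphemes: 4

4


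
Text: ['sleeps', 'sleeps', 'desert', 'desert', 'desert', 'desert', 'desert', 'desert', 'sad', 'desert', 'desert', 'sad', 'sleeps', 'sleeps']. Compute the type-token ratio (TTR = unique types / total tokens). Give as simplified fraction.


Tokens: 14
Unique types: ('desert', 'sad', 'sleeps') = 3
TTR = 3/14
Already in lowest terms.

3/14


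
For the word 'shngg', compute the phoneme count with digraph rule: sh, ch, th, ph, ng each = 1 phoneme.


Parsing 'shngg' greedily, digraphs first:
  'sh' -> digraph (1 consonant phoneme) (phonemes so far: 1)
  'ng' -> digraph (1 consonant phoneme) (phonemes so far: 2)
  'g' -> consonant phoneme (phonemes so far: 3)
Total phonemes: 3

3


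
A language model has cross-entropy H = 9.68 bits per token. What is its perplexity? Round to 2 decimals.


Perplexity formula: PP = 2^H
H = 9.68
PP = 2^9.68
Decompose: 2^9.68 = 2^9 * 2^0.68
2^9 = 512, 2^0.68 ~ 1.6021398
PP ~ 512 * 1.6021398 = 820.2955776
Rounded to 2 decimals: 820.30

820.30


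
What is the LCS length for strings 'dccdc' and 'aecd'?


DP table for LCS of 'dccdc' and 'aecd':
       a  e  c  d
    0  0  0  0  0
  d 0  0  0  0  1
  c 0  0  0  1  1
  c 0  0  0  1  1
  d 0  0  0  1  2
  c 0  0  0  1  2
LCS: 'cd'
LCS length = 2

2


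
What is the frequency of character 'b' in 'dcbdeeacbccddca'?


Scanning 'dcbdeeacbccddca' for 'b':
  Position 2: 'b' -> MATCH (count: 1)
  Position 8: 'b' -> MATCH (count: 2)
Total occurrences of 'b': 2

2


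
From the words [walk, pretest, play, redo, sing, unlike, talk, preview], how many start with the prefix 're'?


Checking each word for prefix 're':
  'walk' -> no (count: 0)
  'pretest' -> no (count: 0)
  'play' -> no (count: 0)
  'redo' -> YES, starts with 're' (count: 1)
  'sing' -> no (count: 1)
  'unlike' -> no (count: 1)
  'talk' -> no (count: 1)
  'preview' -> no (count: 1)
Total with prefix 're': 1

1


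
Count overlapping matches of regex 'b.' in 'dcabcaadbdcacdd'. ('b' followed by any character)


Pattern: b. means 'b' followed by any character.
Scanning 'dcabcaadbdcacdd' position-by-position:
  Pos 0: window 'dc' -> no
  Pos 1: window 'ca' -> no
  Pos 2: window 'ab' -> no
  Pos 3: window 'bc' -> MATCH
  Pos 4: window 'ca' -> no
  Pos 5: window 'aa' -> no
  Pos 6: window 'ad' -> no
  Pos 7: window 'db' -> no
  Pos 8: window 'bd' -> MATCH
  Pos 9: window 'dc' -> no
  Pos 10: window 'ca' -> no
  Pos 11: window 'ac' -> no
  Pos 12: window 'cd' -> no
  Pos 13: window 'dd' -> no
  Pos 14: window 'd' -> no
Total matches: 2

2


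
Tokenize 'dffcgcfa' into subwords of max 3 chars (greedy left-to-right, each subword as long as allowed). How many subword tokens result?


'dffcgcfa' has 8 characters.
Chunking with max size 3:
  Chunk 1: 'dff' (positions 0-2)
  Chunk 2: 'cgc' (positions 3-5)
  Chunk 3: 'fa' (positions 6-7)
Total chunks: ceil(8 / 3) = 3

3


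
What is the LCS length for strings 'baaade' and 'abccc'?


DP table for LCS of 'baaade' and 'abccc':
       a  b  c  c  c
    0  0  0  0  0  0
  b 0  0  1  1  1  1
  a 0  1  1  1  1  1
  a 0  1  1  1  1  1
  a 0  1  1  1  1  1
  d 0  1  1  1  1  1
  e 0  1  1  1  1  1
LCS: 'b'
LCS length = 1

1


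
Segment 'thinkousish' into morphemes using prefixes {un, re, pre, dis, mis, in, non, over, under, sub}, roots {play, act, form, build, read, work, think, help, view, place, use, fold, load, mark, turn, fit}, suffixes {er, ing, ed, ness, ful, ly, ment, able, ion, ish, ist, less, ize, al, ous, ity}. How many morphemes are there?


Segmenting 'thinkousish' against the inventory:
  'think' -> root (morpheme 1)
  'ous' -> suffix (morpheme 2)
  'ish' -> suffix (morpheme 3)
Total morphemes: 3

3


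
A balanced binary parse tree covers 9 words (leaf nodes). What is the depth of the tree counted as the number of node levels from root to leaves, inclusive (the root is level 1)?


In a balanced binary tree with n leaves the deepest leaf is ceil(log2(n)) edges below the root,
so counting node levels inclusive of root and leaves gives ceil(log2(n)) + 1 levels.
log2(9) = 3.1699
ceil(3.1699) = 4
levels = 4 + 1 = 5

5


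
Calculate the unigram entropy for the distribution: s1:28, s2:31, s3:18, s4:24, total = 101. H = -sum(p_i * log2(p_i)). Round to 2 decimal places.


Computing entropy H = -sum(p_i * log2(p_i)):
  s1: p = 28/101 = 0.2772, -p*log2(p) = 0.5131
  s2: p = 31/101 = 0.3069, -p*log2(p) = 0.5230
  s3: p = 18/101 = 0.1782, -p*log2(p) = 0.4435
  s4: p = 24/101 = 0.2376, -p*log2(p) = 0.4927
H = sum of terms = 1.9723
Rounded to 2 decimals: 1.97

1.97


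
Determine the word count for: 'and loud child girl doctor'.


Counting words by splitting on spaces:
  Word 1: 'and'
  Word 2: 'loud'
  Word 3: 'child'
  Word 4: 'girl'
  Word 5: 'doctor'
Total words: 5

5


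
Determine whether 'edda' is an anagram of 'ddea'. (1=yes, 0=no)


Sort characters of 'edda': 'adde'
Sort characters of 'ddea': 'adde'
Sorted forms match -> they ARE anagrams
Result: 1

1


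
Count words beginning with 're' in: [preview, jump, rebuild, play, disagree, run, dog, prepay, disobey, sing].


Checking each word for prefix 're':
  'preview' -> no (count: 0)
  'jump' -> no (count: 0)
  'rebuild' -> YES, starts with 're' (count: 1)
  'play' -> no (count: 1)
  'disagree' -> no (count: 1)
  'run' -> no (count: 1)
  'dog' -> no (count: 1)
  'prepay' -> no (count: 1)
  'disobey' -> no (count: 1)
  'sing' -> no (count: 1)
Total with prefix 're': 1

1


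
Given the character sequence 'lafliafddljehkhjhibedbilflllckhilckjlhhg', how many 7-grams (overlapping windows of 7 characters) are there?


String 'lafliafddljehkhjhibedbilflllckhilckjlhhg' has length L = 40.
Number of overlapping n-grams = L - n + 1
Substituting: 40 - 7 + 1 = 34

34


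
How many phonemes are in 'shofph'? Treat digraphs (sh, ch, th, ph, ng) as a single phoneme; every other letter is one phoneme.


Parsing 'shofph' greedily, digraphs first:
  'sh' -> digraph (1 consonant phoneme) (phonemes so far: 1)
  'o' -> vowel phoneme (phonemes so far: 2)
  'f' -> consonant phoneme (phonemes so far: 3)
  'ph' -> digraph (1 consonant phoneme) (phonemes so far: 4)
Total phonemes: 4

4


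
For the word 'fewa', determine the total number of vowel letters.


Scanning each character of 'fewa':
  Position 1: 'f' -> consonant (running count: 0)
  Position 2: 'e' -> vowel (running count: 1)
  Position 3: 'w' -> consonant (running count: 1)
  Position 4: 'a' -> vowel (running count: 2)
Total vowels: 2

2


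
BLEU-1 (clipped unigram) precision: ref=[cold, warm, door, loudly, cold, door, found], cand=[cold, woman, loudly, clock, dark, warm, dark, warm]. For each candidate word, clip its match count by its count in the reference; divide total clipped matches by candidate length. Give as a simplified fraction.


Reference word counts: {'cold': 2, 'door': 2, 'found': 1, 'loudly': 1, 'warm': 1}
Checking each candidate word (with clipping):
  'cold' -> in reference (ref count 2, used 1/2) -> match (matches: 1)
  'woman' -> not in reference -> no match (matches: 1)
  'loudly' -> in reference (ref count 1, used 1/1) -> match (matches: 2)
  'clock' -> not in reference -> no match (matches: 2)
  'dark' -> not in reference -> no match (matches: 2)
  'warm' -> in reference (ref count 1, used 1/1) -> match (matches: 3)
  'dark' -> not in reference -> no match (matches: 3)
  'warm' -> ref count 1 already used up (1/1) -> clipped, no match (matches: 3)
Clipped matches: 3, Candidate length: 8
Precision = 3/8

3/8


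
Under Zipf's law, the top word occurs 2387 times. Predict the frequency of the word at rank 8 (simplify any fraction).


Zipf's law: freq(rank) = f1 / rank
f1 = 2387, rank = 8
freq = 2387 / 8
GCD(2387, 8) = 1
Simplified: 2387/8

2387/8


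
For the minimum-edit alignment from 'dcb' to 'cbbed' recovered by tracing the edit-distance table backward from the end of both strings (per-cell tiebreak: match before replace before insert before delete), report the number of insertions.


Edit distance = 4. Backtracking from cell (3, 5) with preference match > replace > insert > delete,
then listing the resulting alignment 'dcb' -> 'cbbed' left to right:
  Step 1: replace d->c
  Step 2: replace c->b
  Step 3: keep 'b'
  Step 4: insert 'e' [insertion #1]
  Step 5: insert 'd' [insertion #2]
Total insertions: 2

2


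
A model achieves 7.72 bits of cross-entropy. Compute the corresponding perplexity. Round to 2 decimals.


Perplexity formula: PP = 2^H
H = 7.72
PP = 2^7.72
Decompose: 2^7.72 = 2^7 * 2^0.72
2^7 = 128, 2^0.72 ~ 1.6471820
PP ~ 128 * 1.6471820 = 210.8392960
Rounded to 2 decimals: 210.84

210.84


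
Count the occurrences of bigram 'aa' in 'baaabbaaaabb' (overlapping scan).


Scanning 'baaabbaaaabb' for bigram 'aa':
  Position 0: 'ba' -> no
  Position 1: 'aa' -> MATCH
  Position 2: 'aa' -> MATCH
  Position 3: 'ab' -> no
  Position 4: 'bb' -> no
  Position 5: 'ba' -> no
  Position 6: 'aa' -> MATCH
  Position 7: 'aa' -> MATCH
  Position 8: 'aa' -> MATCH
  Position 9: 'ab' -> no
  Position 10: 'bb' -> no
Total matches: 5

5


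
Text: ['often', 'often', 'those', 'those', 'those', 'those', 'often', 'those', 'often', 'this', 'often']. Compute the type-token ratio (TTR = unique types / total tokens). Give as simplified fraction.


Tokens: 11
Unique types: ('often', 'this', 'those') = 3
TTR = 3/11
Already in lowest terms.

3/11


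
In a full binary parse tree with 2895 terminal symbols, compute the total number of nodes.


Leaf nodes (terminals): 2895
Internal nodes = n - 1 = 2895 - 1 = 2894
Total = leaves + internal = 2895 + 2894 = 5789

5789


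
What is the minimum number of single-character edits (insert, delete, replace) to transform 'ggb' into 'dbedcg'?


Building DP table for s1='ggb' (len 3) and s2='dbedcg' (len 6):
       d  b  e  d  c  g
    0  1  2  3  4  5  6
  g 1  1  2  3  4  5  5
  g 2  2  2  3  4  5  5
  b 3  3  2  3  4  5  6
Edit distance = dp[3][6] = 6

6


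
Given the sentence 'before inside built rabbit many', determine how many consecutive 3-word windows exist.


Word trigrams from [5] words:
  Trigram 1: (before inside built)
  Trigram 2: (inside built rabbit)
  Trigram 3: (built rabbit many)
Total word trigrams: 5 - 2 = 3

3


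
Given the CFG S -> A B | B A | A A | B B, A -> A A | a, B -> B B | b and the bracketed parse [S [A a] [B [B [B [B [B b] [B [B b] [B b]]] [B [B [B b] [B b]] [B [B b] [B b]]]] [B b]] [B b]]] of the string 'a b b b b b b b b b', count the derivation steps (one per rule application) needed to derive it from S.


Every bracketed nonterminal node [X ...] in the tree is produced by exactly one rule application.
Reading the tree off as a leftmost derivation:
  Step 1: S  =>  A B   (applied S -> A B)
  Step 2: A B  =>  a B   (applied A -> a)
  Step 3: a B  =>  a B B   (applied B -> B B)
  Step 4: a B B  =>  a B B B   (applied B -> B B)
  Step 5: a B B B  =>  a B B B B   (applied B -> B B)
  Step 6: a B B B B  =>  a B B B B B   (applied B -> B B)
  Step 7: a B B B B B  =>  a b B B B B   (applied B -> b)
  Step 8: a b B B B B  =>  a b B B B B B   (applied B -> B B)
  Step 9: a b B B B B B  =>  a b b B B B B   (applied B -> b)
  Step 10: a b b B B B B  =>  a b b b B B B   (applied B -> b)
  Step 11: a b b b B B B  =>  a b b b B B B B   (applied B -> B B)
  Step 12: a b b b B B B B  =>  a b b b B B B B B   (applied B -> B B)
  Step 13: a b b b B B B B B  =>  a b b b b B B B B   (applied B -> b)
  Step 14: a b b b b B B B B  =>  a b b b b b B B B   (applied B -> b)
  Step 15: a b b b b b B B B  =>  a b b b b b B B B B   (applied B -> B B)
  Step 16: a b b b b b B B B B  =>  a b b b b b b B B B   (applied B -> b)
  Step 17: a b b b b b b B B B  =>  a b b b b b b b B B   (applied B -> b)
  Step 18: a b b b b b b b B B  =>  a b b b b b b b b B   (applied B -> b)
  Step 19: a b b b b b b b b B  =>  a b b b b b b b b b   (applied B -> b)
Final yield: a b b b b b b b b b
Total rewrite steps: 19

19


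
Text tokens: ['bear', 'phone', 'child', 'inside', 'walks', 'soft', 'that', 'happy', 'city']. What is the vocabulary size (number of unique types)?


Listing all tokens and tracking unique types:
  Token 1: 'bear' -> NEW (unique so far: 1)
  Token 2: 'phone' -> NEW (unique so far: 2)
  Token 3: 'child' -> NEW (unique so far: 3)
  Token 4: 'inside' -> NEW (unique so far: 4)
  Token 5: 'walks' -> NEW (unique so far: 5)
  Token 6: 'soft' -> NEW (unique so far: 6)
  Token 7: 'that' -> NEW (unique so far: 7)
  Token 8: 'happy' -> NEW (unique so far: 8)
  Token 9: 'city' -> NEW (unique so far: 9)
Unique types: ('bear', 'child', 'city', 'happy', 'inside', 'phone', 'soft', 'that', 'walks')
Vocabulary size: 9

9


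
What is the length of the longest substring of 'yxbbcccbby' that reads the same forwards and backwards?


Scanning 'yxbbcccbby' for palindromic substrings.
Substring at positions 2-8: 'bbcccbb'.
Check: reverse('bbcccbb') = 'bbcccbb' -> palindrome confirmed.
Neighbouring characters ('x' / 'y') break symmetry, so it cannot extend further.
No longer palindromic substring exists; longest length = 7

7


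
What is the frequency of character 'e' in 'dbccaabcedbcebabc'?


Scanning 'dbccaabcedbcebabc' for 'e':
  Position 8: 'e' -> MATCH (count: 1)
  Position 12: 'e' -> MATCH (count: 2)
Total occurrences of 'e': 2

2


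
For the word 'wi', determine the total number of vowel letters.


Scanning each character of 'wi':
  Position 1: 'w' -> consonant (running count: 0)
  Position 2: 'i' -> vowel (running count: 1)
Total vowels: 1

1


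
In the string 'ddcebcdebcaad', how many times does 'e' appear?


Scanning 'ddcebcdebcaad' for 'e':
  Position 3: 'e' -> MATCH (count: 1)
  Position 7: 'e' -> MATCH (count: 2)
Total occurrences of 'e': 2

2


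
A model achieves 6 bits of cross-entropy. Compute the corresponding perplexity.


Perplexity formula: PP = 2^H
H = 6
PP = 2^6
Steps: 2^1 = 2, 2^2 = 4, 2^3 = 8, 2^4 = 16, 2^5 = 32, 2^6 = 64
PP = 64

64


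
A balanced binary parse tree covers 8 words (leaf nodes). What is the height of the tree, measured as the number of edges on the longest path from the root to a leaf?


In a balanced binary tree with n leaves the deepest leaf is ceil(log2(n)) edges below the root.
log2(8) = 3.0000
ceil(3.0000) = 3
height (edges) = 3

3


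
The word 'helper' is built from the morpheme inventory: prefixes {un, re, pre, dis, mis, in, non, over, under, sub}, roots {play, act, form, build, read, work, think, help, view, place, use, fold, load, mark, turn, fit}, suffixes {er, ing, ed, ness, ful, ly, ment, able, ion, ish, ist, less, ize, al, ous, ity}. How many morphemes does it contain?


Segmenting 'helper' against the inventory:
  'help' -> root (morpheme 1)
  'er' -> suffix (morpheme 2)
Total morphemes: 2

2


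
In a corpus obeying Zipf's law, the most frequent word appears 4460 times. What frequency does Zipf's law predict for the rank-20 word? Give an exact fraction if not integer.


Zipf's law: freq(rank) = f1 / rank
f1 = 4460, rank = 20
freq = 4460 / 20
= 223

223


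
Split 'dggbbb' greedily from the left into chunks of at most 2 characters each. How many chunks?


'dggbbb' has 6 characters.
Chunking with max size 2:
  Chunk 1: 'dg' (positions 0-1)
  Chunk 2: 'gb' (positions 2-3)
  Chunk 3: 'bb' (positions 4-5)
Total chunks: ceil(6 / 2) = 3

3


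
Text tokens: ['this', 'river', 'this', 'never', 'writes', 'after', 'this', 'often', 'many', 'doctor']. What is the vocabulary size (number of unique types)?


Listing all tokens and tracking unique types:
  Token 1: 'this' -> NEW (unique so far: 1)
  Token 2: 'river' -> NEW (unique so far: 2)
  Token 3: 'this' -> duplicate (unique so far: 2)
  Token 4: 'never' -> NEW (unique so far: 3)
  Token 5: 'writes' -> NEW (unique so far: 4)
  Token 6: 'after' -> NEW (unique so far: 5)
  Token 7: 'this' -> duplicate (unique so far: 5)
  Token 8: 'often' -> NEW (unique so far: 6)
  Token 9: 'many' -> NEW (unique so far: 7)
  Token 10: 'doctor' -> NEW (unique so far: 8)
Unique types: ('after', 'doctor', 'many', 'never', 'often', 'river', 'this', 'writes')
Vocabulary size: 8

8


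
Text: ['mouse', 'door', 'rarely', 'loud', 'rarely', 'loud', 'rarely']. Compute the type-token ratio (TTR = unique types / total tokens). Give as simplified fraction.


Tokens: 7
Unique types: ('door', 'loud', 'mouse', 'rarely') = 4
TTR = 4/7
Already in lowest terms.

4/7


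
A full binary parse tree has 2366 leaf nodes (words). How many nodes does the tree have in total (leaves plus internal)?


Leaf nodes (terminals): 2366
Internal nodes = n - 1 = 2366 - 1 = 2365
Total = leaves + internal = 2366 + 2365 = 4731

4731


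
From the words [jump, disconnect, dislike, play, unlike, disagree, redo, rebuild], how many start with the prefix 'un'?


Checking each word for prefix 'un':
  'jump' -> no (count: 0)
  'disconnect' -> no (count: 0)
  'dislike' -> no (count: 0)
  'play' -> no (count: 0)
  'unlike' -> YES, starts with 'un' (count: 1)
  'disagree' -> no (count: 1)
  'redo' -> no (count: 1)
  'rebuild' -> no (count: 1)
Total with prefix 'un': 1

1


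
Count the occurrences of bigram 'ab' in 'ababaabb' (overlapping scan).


Scanning 'ababaabb' for bigram 'ab':
  Position 0: 'ab' -> MATCH
  Position 1: 'ba' -> no
  Position 2: 'ab' -> MATCH
  Position 3: 'ba' -> no
  Position 4: 'aa' -> no
  Position 5: 'ab' -> MATCH
  Position 6: 'bb' -> no
Total matches: 3

3


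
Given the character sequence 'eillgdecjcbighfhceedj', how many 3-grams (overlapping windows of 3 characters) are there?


String 'eillgdecjcbighfhceedj' has length L = 21.
Number of overlapping n-grams = L - n + 1
Substituting: 21 - 3 + 1 = 19

19


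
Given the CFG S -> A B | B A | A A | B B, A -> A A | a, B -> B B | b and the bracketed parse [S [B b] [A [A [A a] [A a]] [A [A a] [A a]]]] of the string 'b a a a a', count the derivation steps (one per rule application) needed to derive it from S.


Every bracketed nonterminal node [X ...] in the tree is produced by exactly one rule application.
Reading the tree off as a leftmost derivation:
  Step 1: S  =>  B A   (applied S -> B A)
  Step 2: B A  =>  b A   (applied B -> b)
  Step 3: b A  =>  b A A   (applied A -> A A)
  Step 4: b A A  =>  b A A A   (applied A -> A A)
  Step 5: b A A A  =>  b a A A   (applied A -> a)
  Step 6: b a A A  =>  b a a A   (applied A -> a)
  Step 7: b a a A  =>  b a a A A   (applied A -> A A)
  Step 8: b a a A A  =>  b a a a A   (applied A -> a)
  Step 9: b a a a A  =>  b a a a a   (applied A -> a)
Final yield: b a a a a
Total rewrite steps: 9

9
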